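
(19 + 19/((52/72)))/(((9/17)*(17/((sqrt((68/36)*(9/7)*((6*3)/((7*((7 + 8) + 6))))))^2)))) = 20026/13377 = 1.50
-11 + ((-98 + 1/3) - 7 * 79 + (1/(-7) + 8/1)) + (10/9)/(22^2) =-653.81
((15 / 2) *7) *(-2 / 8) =-105 / 8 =-13.12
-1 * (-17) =17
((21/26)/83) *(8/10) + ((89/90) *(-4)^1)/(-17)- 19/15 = -847063/825435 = -1.03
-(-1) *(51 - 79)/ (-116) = 7/ 29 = 0.24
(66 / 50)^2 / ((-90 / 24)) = -1452 / 3125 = -0.46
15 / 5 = 3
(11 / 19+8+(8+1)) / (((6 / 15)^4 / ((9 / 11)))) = 561.83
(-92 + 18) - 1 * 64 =-138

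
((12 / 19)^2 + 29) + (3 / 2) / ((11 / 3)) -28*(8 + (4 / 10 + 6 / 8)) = -8990027 / 39710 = -226.39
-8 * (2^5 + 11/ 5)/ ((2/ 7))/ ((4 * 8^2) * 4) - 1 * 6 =-8877/ 1280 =-6.94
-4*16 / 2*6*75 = -14400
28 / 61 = 0.46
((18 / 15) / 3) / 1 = 2 / 5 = 0.40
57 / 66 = 19 / 22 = 0.86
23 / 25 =0.92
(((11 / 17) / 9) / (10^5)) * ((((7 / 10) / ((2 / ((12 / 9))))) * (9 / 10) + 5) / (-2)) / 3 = -2981 / 4590000000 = -0.00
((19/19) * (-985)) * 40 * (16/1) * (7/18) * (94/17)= -207401600/153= -1355566.01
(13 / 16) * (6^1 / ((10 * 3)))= 13 / 80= 0.16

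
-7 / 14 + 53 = 105 / 2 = 52.50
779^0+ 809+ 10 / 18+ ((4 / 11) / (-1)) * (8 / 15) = 401129 / 495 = 810.36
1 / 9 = 0.11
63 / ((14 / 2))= 9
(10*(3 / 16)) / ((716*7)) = 15 / 40096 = 0.00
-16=-16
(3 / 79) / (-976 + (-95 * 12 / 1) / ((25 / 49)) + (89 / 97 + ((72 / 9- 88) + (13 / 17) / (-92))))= -2275620 / 197121616939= -0.00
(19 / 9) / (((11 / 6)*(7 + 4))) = 38 / 363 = 0.10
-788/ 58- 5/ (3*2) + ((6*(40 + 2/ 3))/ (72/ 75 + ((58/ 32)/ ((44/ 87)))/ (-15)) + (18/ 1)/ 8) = 1440704815/ 4416468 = 326.21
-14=-14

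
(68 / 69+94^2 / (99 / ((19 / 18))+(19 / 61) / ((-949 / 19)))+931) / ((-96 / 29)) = -211814233943993 / 683274469536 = -310.00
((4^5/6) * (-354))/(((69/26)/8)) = -12566528/69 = -182123.59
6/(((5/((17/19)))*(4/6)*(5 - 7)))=-153/190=-0.81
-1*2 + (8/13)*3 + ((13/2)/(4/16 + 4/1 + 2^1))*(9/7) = 2692/2275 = 1.18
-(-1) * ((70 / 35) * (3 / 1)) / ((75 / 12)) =0.96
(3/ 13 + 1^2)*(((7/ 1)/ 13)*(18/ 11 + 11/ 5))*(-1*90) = -425376/ 1859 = -228.82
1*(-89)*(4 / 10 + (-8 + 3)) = 2047 / 5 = 409.40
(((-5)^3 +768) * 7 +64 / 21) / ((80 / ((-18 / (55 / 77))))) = -56751 / 40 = -1418.78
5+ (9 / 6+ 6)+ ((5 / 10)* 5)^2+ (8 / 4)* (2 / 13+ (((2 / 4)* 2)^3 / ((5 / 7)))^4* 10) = 623283 / 6500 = 95.89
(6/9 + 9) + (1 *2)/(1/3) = 47/3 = 15.67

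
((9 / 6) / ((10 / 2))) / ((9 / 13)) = 13 / 30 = 0.43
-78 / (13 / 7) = -42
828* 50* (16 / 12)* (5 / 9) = 30666.67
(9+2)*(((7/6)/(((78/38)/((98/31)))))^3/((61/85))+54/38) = 5781520709968256/55300123691397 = 104.55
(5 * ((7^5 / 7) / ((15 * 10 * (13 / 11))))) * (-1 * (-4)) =270.88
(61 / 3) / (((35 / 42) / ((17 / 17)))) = 122 / 5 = 24.40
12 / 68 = 3 / 17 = 0.18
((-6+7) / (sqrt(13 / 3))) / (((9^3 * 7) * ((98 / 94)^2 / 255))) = 187765 * sqrt(39) / 53093313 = 0.02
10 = 10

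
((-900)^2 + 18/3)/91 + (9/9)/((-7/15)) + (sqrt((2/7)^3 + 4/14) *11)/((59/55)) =605 *sqrt(742)/2891 + 809811/91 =8904.72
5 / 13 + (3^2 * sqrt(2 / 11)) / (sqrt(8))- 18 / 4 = -107 / 26 + 9 * sqrt(11) / 22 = -2.76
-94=-94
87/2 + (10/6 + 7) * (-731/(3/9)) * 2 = -75937/2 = -37968.50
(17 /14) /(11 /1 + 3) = 17 /196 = 0.09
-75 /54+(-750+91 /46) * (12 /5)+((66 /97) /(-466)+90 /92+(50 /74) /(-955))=-1795.66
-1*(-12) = 12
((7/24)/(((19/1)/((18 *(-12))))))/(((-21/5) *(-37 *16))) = -15/11248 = -0.00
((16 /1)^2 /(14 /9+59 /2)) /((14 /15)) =8.83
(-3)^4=81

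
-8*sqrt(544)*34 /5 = -1088*sqrt(34) /5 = -1268.82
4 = 4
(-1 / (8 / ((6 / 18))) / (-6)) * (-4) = -1 / 36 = -0.03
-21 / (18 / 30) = -35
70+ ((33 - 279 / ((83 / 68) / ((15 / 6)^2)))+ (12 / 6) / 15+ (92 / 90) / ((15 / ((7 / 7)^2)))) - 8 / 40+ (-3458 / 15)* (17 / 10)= -96224038 / 56025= -1717.52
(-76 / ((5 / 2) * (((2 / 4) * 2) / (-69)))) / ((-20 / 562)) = -1473564 / 25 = -58942.56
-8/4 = -2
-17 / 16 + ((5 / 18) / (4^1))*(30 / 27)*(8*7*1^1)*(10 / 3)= 51869 / 3888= 13.34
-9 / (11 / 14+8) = -42 / 41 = -1.02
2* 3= 6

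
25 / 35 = 5 / 7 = 0.71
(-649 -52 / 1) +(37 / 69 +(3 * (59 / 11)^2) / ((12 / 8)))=-5367794 / 8349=-642.93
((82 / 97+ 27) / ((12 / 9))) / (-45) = -2701 / 5820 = -0.46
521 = 521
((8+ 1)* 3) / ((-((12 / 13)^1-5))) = 351 / 53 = 6.62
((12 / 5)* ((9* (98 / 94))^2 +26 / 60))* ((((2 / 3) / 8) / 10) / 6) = 5863147 / 19881000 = 0.29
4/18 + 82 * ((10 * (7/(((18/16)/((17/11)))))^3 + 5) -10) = 707099547592/970299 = 728743.97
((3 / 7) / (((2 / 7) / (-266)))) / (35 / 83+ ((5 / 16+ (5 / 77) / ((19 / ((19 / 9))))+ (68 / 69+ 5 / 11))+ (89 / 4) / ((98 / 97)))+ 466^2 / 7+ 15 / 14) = -59119408656 / 4600284409601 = -0.01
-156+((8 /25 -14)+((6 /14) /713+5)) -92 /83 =-1716952676 /10356325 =-165.79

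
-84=-84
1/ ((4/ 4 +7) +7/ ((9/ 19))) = 9/ 205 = 0.04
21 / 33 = 7 / 11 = 0.64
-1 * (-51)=51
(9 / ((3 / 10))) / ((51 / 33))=330 / 17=19.41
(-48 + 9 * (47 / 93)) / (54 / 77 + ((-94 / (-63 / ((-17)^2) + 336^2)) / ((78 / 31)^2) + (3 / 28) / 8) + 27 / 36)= -23529626434458144 / 793078745440769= -29.67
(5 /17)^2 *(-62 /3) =-1550 /867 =-1.79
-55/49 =-1.12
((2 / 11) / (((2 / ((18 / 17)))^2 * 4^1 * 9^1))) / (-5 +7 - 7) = -9 / 31790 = -0.00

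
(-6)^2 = 36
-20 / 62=-10 / 31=-0.32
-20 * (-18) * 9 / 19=3240 / 19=170.53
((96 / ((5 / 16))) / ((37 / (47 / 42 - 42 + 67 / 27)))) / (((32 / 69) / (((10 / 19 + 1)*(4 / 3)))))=-61961632 / 44289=-1399.03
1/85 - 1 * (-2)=171/85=2.01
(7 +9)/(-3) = -16/3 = -5.33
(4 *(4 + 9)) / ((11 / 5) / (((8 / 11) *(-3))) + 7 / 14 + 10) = 6240 / 1139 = 5.48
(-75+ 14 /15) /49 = -1111 /735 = -1.51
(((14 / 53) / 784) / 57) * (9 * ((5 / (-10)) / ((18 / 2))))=-1 / 338352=-0.00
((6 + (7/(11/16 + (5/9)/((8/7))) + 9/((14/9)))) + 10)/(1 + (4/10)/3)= 984855/40222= 24.49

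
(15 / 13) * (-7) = -105 / 13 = -8.08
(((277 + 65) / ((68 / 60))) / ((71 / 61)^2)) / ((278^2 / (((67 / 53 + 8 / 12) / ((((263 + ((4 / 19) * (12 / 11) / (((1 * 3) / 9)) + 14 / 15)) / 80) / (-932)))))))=-114150445054668000 / 72800627180227051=-1.57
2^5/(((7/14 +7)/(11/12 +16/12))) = 48/5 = 9.60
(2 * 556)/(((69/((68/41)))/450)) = 11342400/943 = 12028.00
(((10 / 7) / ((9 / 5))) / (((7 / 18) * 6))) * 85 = 4250 / 147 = 28.91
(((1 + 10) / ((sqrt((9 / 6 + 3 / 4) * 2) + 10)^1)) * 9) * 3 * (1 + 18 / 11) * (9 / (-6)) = -23490 / 191 + 7047 * sqrt(2) / 382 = -96.90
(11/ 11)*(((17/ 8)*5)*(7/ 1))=595/ 8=74.38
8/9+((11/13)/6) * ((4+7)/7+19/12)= 971/728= 1.33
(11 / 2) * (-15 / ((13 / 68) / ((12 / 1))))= -5178.46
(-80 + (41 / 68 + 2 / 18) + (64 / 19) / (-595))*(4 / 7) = -32270099 / 712215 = -45.31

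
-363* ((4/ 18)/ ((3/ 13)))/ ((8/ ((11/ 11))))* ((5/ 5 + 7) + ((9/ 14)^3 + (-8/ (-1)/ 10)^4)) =-2600359333/ 6860000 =-379.06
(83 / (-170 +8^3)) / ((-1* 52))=-83 / 17784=-0.00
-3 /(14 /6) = -9 /7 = -1.29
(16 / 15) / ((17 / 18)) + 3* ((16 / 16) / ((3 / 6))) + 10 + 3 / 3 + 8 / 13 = 20713 / 1105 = 18.74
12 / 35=0.34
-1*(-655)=655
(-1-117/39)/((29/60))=-240/29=-8.28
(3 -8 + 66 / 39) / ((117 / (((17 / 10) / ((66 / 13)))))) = -0.01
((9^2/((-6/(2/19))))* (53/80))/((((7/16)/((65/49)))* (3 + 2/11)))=-204633/228095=-0.90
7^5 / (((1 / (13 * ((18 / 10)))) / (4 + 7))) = 21630609 / 5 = 4326121.80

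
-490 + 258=-232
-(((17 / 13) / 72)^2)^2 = -83521 / 767544201216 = -0.00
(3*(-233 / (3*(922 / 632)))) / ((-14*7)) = 36814 / 22589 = 1.63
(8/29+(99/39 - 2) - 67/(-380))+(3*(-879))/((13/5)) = -145156781/143260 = -1013.24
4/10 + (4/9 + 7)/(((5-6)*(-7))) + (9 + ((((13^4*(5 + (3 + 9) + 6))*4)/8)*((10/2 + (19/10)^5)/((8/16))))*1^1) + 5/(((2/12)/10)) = 123167482688011/6300000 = 19550394.08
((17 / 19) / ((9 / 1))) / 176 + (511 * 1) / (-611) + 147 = 2687763763 / 18388656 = 146.16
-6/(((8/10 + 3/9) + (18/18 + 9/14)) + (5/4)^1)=-2520/1691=-1.49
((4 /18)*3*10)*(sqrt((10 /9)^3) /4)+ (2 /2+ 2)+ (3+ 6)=50*sqrt(10) /81+ 12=13.95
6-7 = -1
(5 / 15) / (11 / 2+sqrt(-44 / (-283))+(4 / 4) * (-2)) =3962 / 41073 - 8 * sqrt(3113) / 41073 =0.09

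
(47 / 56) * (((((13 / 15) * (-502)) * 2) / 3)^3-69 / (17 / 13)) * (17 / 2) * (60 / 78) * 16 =-273316315296718 / 127575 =-2142397141.26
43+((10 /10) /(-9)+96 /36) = 410 /9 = 45.56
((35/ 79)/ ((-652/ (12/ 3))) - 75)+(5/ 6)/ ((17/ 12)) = -16290000/ 218909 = -74.41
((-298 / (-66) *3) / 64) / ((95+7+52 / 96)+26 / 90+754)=6705 / 27144392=0.00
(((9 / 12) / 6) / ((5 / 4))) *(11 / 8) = 11 / 80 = 0.14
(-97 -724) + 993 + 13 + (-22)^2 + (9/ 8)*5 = 5397/ 8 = 674.62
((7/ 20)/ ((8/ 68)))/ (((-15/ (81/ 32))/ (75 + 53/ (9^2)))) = -45577/ 1200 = -37.98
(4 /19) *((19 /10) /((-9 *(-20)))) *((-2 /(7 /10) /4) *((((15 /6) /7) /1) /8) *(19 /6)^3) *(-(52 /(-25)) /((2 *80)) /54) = -89167 /164602368000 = -0.00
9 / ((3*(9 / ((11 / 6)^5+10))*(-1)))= -10.24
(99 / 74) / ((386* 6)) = 33 / 57128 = 0.00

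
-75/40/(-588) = 5/1568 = 0.00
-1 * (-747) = 747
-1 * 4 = -4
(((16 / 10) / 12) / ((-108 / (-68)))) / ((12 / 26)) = 221 / 1215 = 0.18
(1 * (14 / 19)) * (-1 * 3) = -42 / 19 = -2.21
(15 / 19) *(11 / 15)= 11 / 19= 0.58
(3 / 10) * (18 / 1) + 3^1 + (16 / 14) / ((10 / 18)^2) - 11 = 193 / 175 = 1.10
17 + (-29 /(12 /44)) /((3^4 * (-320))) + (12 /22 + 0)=15011189 /855360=17.55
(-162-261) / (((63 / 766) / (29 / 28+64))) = -32779821 / 98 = -334487.97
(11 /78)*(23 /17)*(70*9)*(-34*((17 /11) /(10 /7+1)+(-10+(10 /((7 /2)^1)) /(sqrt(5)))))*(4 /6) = 331660 /13 - 20240*sqrt(5) /13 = 22030.92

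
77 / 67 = 1.15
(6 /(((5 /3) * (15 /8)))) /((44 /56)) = 672 /275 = 2.44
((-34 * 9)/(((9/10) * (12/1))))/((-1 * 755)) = 17/453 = 0.04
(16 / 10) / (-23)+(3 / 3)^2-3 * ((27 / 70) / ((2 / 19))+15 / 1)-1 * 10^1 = -209501 / 3220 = -65.06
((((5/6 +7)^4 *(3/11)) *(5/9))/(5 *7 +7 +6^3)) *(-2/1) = -24398405/5517072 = -4.42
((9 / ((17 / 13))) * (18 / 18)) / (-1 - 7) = -117 / 136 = -0.86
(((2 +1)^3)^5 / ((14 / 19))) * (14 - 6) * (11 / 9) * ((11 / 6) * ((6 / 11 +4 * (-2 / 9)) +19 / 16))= 2357177031 / 8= 294647128.88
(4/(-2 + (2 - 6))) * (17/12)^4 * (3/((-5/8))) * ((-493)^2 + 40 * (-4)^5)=5626225123/2160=2604733.85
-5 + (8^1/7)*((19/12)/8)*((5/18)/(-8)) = -60575/12096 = -5.01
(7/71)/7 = 1/71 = 0.01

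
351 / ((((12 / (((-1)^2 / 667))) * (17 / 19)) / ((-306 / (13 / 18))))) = -20.77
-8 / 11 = -0.73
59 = 59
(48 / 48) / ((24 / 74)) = 37 / 12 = 3.08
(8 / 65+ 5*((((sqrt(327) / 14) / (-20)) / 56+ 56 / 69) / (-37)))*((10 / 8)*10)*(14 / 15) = 5*sqrt(327) / 49728+ 15568 / 99567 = 0.16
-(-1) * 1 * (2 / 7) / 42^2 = 0.00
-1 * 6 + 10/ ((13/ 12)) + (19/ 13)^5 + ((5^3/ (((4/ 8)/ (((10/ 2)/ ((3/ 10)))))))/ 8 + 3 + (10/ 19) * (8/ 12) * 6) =22680639755/ 42327402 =535.84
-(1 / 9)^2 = -0.01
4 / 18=2 / 9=0.22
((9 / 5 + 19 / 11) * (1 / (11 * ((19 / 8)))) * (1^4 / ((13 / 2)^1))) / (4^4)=0.00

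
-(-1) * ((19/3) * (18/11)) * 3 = 342/11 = 31.09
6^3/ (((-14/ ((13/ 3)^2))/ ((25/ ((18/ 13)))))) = -109850/ 21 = -5230.95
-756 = -756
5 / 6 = 0.83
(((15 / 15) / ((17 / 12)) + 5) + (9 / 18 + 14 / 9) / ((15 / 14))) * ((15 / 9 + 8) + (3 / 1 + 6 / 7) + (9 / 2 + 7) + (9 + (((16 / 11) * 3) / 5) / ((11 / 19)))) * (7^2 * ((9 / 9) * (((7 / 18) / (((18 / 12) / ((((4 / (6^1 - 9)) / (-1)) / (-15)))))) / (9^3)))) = -1548209076596 / 3689462712375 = -0.42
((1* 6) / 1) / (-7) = -6 / 7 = -0.86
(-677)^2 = 458329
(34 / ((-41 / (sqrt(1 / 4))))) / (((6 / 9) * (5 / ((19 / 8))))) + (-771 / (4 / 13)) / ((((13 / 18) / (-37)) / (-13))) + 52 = -5473591169 / 3280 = -1668777.80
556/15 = 37.07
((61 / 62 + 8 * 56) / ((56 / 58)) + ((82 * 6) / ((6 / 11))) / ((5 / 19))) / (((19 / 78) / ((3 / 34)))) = 3953188161 / 2803640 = 1410.02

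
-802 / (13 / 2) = -1604 / 13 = -123.38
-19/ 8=-2.38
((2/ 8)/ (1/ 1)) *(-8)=-2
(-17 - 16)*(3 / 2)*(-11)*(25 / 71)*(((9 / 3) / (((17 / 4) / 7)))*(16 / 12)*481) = 733332600 / 1207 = 607566.36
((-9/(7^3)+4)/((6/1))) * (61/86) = 83143/176988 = 0.47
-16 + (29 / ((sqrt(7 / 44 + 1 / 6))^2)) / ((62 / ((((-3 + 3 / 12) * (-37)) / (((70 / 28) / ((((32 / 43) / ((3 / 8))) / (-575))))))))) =-2669911248 / 164792125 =-16.20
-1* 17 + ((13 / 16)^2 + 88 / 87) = -15.33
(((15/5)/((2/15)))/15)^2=9/4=2.25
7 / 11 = 0.64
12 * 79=948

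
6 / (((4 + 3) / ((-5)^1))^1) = -30 / 7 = -4.29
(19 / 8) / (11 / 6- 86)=-57 / 2020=-0.03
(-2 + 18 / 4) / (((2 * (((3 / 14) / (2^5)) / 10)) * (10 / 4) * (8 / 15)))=1400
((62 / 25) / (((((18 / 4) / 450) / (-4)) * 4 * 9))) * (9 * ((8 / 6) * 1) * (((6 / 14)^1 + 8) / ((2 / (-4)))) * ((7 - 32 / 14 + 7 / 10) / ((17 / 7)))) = 22182112 / 1785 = 12426.95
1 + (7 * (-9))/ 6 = -19/ 2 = -9.50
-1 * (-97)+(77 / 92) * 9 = 9617 / 92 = 104.53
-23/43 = -0.53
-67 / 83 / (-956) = 67 / 79348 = 0.00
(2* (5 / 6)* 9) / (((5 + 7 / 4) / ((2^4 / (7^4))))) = 320 / 21609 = 0.01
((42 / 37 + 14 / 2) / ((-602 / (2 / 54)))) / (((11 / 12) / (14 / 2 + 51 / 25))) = -452 / 91575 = -0.00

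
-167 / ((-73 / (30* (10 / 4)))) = 12525 / 73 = 171.58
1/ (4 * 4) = 1/ 16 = 0.06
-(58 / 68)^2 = -841 / 1156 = -0.73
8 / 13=0.62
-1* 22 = -22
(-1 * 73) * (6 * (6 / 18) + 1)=-219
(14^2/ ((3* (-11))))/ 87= -196/ 2871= -0.07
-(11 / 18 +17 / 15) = -157 / 90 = -1.74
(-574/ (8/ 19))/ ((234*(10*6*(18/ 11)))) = -59983/ 1010880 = -0.06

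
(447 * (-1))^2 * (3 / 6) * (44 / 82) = 2197899 / 41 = 53607.29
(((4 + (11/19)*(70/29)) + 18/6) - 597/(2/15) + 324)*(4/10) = -4567903/2755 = -1658.04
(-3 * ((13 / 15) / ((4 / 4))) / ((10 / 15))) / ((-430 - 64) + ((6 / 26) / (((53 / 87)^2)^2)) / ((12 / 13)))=615457518 / 77671503475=0.01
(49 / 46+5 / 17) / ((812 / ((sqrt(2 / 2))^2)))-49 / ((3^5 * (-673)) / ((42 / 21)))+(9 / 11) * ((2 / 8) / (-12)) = -33748194583 / 2284582264272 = -0.01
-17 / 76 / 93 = -17 / 7068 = -0.00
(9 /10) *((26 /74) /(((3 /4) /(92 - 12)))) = 1248 /37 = 33.73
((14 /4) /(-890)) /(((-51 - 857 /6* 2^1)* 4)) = 21 /7191200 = 0.00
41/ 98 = 0.42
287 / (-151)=-287 / 151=-1.90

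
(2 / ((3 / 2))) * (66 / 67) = 88 / 67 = 1.31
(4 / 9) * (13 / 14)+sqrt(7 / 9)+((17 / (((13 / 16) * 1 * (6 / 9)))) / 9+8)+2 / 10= sqrt(7) / 3+49549 / 4095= 12.98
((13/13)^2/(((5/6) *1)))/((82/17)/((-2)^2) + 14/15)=612/1091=0.56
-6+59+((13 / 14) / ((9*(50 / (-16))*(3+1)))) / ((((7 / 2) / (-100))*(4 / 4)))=23477 / 441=53.24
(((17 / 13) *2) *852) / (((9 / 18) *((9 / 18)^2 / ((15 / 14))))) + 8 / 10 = 8690764 / 455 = 19100.58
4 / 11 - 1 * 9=-95 / 11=-8.64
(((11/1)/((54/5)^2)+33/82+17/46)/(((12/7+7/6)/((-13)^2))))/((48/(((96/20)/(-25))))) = -2818110659/13863514500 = -0.20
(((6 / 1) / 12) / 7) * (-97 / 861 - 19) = -8228 / 6027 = -1.37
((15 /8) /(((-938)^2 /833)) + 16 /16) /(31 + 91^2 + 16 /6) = 431709 /3583155712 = 0.00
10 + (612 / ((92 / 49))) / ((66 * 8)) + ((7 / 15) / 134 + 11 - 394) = -1514927857 / 4068240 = -372.38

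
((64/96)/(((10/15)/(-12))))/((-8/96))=144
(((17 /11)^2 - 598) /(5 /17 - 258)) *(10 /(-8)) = -6125865 /2120404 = -2.89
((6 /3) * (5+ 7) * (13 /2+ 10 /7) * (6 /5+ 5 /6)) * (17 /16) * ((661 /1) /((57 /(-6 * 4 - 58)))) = -1039838269 /2660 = -390916.64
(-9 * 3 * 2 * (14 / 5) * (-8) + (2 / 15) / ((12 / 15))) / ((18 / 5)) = 36293 / 108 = 336.05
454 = 454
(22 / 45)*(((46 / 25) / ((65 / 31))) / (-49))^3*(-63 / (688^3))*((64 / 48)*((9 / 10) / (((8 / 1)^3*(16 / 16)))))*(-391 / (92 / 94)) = -0.00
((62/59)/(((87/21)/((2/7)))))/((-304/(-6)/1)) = 93/65018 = 0.00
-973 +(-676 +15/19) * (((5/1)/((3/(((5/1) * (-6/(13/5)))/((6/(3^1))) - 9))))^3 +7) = 420142758870/41743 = 10064987.16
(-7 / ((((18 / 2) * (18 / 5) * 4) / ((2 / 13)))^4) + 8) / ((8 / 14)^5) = 131.30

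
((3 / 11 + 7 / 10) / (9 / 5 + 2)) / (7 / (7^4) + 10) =36701 / 1434158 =0.03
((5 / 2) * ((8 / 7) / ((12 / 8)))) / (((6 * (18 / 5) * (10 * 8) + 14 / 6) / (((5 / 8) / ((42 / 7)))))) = 0.00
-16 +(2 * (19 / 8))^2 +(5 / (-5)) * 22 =-247 / 16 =-15.44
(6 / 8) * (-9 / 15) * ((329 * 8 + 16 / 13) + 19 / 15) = -1541181 / 1300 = -1185.52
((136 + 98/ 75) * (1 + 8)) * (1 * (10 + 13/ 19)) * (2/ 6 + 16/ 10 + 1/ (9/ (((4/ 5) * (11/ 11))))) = 10012366/ 375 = 26699.64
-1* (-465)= 465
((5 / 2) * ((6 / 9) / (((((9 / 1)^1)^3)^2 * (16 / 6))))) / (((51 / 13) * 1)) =0.00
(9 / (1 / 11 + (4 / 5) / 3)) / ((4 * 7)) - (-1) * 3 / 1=6441 / 1652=3.90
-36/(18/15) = -30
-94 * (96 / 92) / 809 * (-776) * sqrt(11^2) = 19257216 / 18607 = 1034.94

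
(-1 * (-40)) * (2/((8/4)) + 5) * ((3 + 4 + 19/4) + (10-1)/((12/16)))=5700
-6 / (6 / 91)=-91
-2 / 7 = -0.29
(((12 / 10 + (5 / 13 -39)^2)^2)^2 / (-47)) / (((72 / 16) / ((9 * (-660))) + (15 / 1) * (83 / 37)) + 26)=-24700903309438714973566098048 / 13961286453705007625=-1769242640.45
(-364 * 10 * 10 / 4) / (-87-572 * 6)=9100 / 3519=2.59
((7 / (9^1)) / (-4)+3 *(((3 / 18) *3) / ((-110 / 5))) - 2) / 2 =-112 / 99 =-1.13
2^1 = 2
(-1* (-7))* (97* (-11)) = -7469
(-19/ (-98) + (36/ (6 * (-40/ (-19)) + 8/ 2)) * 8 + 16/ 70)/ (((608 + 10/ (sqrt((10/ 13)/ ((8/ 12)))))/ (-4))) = -626245776/ 5364876965 + 686673 * sqrt(195)/ 5364876965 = -0.11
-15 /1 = -15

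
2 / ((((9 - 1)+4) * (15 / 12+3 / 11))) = 22 / 201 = 0.11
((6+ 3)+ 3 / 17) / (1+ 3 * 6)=156 / 323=0.48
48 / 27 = 1.78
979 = 979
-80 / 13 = -6.15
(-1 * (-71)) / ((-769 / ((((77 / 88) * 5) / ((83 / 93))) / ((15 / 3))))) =-46221 / 510616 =-0.09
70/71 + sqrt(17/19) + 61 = sqrt(323)/19 + 4401/71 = 62.93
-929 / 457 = -2.03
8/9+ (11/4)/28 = 995/1008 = 0.99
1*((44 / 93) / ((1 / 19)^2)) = 15884 / 93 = 170.80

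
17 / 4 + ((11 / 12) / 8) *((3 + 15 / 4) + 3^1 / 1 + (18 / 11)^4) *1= 1054365 / 170368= 6.19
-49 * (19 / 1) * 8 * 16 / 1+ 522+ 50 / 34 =-2016957 / 17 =-118644.53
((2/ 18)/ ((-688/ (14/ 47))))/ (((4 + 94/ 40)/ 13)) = -455/ 4620006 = -0.00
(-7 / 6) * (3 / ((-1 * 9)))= 7 / 18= 0.39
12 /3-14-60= -70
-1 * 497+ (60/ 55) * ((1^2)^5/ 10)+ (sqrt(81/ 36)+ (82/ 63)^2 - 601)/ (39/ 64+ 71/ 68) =-337117232359/ 392712705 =-858.43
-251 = -251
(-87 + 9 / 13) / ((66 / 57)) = -969 / 13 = -74.54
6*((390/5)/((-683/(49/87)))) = -7644/19807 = -0.39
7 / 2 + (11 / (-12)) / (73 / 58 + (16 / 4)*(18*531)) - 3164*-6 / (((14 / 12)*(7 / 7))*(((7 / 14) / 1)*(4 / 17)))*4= 3680553736471 / 6652587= 553251.50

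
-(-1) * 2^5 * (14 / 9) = 49.78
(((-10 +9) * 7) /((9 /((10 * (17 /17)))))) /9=-70 /81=-0.86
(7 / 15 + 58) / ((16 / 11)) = 9647 / 240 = 40.20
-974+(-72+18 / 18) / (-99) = -96355 / 99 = -973.28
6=6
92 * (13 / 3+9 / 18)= 1334 / 3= 444.67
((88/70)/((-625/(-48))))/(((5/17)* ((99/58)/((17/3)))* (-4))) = -268192/984375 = -0.27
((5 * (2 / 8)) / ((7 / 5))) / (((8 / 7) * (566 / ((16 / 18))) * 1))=25 / 20376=0.00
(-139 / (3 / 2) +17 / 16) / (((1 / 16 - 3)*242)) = 4397 / 34122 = 0.13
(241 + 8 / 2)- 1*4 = 241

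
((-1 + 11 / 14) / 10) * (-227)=681 / 140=4.86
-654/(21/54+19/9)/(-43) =1308/215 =6.08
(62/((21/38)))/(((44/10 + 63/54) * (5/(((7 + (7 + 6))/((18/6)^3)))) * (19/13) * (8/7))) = 8060/4509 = 1.79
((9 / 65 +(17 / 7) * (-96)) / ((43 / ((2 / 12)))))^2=1248844921 / 1531156900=0.82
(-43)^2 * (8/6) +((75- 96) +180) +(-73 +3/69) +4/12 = 176068/69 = 2551.71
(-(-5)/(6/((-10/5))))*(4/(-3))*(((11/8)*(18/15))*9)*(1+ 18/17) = 1155/17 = 67.94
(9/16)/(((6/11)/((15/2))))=495/64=7.73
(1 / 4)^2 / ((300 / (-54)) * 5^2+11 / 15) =-45 / 99472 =-0.00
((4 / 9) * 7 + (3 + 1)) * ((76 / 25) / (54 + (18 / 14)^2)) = 238336 / 613575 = 0.39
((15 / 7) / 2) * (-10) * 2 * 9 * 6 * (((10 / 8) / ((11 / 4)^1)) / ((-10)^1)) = 4050 / 77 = 52.60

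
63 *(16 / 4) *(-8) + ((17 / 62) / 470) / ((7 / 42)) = -29373069 / 14570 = -2016.00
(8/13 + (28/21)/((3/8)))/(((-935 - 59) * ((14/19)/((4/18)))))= -4636/3663387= -0.00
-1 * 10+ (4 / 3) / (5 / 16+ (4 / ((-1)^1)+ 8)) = -2006 / 207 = -9.69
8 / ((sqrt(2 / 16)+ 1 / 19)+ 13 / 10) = 781280 / 123073 -144400 * sqrt(2) / 123073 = 4.69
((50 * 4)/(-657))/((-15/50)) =2000/1971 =1.01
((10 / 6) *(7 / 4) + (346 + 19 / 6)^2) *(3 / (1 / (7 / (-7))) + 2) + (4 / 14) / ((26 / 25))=-199704965 / 1638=-121920.00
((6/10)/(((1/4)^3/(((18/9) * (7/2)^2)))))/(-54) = -784/45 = -17.42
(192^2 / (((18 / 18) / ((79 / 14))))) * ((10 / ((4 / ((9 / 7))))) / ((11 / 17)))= 1033337.59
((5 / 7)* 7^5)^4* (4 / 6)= 41541163212001250 / 3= 13847054404000416.67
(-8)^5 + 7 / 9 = -294905 / 9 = -32767.22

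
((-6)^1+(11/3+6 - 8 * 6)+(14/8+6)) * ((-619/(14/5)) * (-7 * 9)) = -4076115/8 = -509514.38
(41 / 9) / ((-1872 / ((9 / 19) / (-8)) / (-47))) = -1927 / 284544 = -0.01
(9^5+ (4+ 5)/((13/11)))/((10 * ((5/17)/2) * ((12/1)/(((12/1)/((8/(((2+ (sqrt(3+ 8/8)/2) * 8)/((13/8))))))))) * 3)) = 8701008/845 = 10297.05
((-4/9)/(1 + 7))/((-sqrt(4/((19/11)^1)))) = 0.04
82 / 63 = 1.30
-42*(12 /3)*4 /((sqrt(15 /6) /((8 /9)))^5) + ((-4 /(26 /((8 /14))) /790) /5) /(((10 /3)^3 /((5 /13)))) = -29360128*sqrt(10) /2460375 - 27 /116821250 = -37.74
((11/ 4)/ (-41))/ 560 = -11/ 91840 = -0.00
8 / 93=0.09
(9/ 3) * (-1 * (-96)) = 288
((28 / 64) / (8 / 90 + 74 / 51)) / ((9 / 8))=595 / 2356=0.25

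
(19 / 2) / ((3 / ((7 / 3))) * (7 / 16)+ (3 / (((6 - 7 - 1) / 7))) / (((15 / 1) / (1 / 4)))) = 760 / 31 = 24.52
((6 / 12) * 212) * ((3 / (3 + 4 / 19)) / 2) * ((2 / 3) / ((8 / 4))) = 1007 / 61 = 16.51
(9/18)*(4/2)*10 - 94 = -84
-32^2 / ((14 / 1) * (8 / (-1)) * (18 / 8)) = 256 / 63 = 4.06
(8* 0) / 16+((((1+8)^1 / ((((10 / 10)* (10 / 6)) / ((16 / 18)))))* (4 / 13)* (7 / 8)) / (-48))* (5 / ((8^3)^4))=-7 / 3573412790272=-0.00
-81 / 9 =-9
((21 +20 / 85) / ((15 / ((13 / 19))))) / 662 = 0.00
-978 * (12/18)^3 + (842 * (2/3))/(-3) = -4292/9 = -476.89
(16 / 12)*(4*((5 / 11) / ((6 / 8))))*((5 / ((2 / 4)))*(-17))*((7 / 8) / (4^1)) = -11900 / 99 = -120.20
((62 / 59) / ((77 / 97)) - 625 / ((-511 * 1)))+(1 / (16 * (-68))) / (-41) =37678345015 / 14793752512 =2.55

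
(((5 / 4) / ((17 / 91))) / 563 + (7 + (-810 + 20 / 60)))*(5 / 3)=-460932535 / 344556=-1337.76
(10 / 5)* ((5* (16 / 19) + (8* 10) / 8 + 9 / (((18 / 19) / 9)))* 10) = 37890 / 19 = 1994.21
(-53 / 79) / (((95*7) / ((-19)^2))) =-1007 / 2765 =-0.36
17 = 17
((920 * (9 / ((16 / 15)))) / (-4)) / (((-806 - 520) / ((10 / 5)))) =5175 / 1768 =2.93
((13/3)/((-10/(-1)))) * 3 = 13/10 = 1.30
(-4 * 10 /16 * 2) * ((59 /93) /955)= -59 /17763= -0.00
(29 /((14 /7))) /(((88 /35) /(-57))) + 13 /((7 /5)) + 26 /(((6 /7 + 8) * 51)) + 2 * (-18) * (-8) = -31.38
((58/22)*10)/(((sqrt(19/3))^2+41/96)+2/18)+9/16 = 1532241/348304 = 4.40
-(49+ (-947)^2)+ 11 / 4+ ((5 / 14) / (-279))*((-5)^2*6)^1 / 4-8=-583858007 / 651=-896863.30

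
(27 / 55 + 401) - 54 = 19112 / 55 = 347.49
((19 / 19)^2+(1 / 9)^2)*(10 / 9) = 820 / 729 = 1.12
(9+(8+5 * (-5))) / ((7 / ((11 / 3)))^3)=-10648 / 9261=-1.15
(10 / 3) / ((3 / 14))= 140 / 9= 15.56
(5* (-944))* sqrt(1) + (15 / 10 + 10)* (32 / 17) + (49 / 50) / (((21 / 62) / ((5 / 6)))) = -7184791 / 1530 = -4695.94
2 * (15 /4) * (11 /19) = 165 /38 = 4.34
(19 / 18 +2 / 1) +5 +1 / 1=163 / 18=9.06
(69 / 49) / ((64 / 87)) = 6003 / 3136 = 1.91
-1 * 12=-12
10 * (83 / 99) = 8.38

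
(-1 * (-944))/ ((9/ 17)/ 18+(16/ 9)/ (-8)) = -4896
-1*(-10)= 10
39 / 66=13 / 22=0.59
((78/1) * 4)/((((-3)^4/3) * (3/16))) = 1664/27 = 61.63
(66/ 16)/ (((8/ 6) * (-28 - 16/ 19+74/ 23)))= -3933/ 32576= -0.12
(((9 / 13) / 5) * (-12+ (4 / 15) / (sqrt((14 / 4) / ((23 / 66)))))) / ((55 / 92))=-9936 / 3575+ 368 * sqrt(5313) / 1376375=-2.76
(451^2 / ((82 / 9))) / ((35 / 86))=1919907 / 35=54854.49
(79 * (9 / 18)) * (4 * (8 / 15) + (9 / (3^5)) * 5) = 24727 / 270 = 91.58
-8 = -8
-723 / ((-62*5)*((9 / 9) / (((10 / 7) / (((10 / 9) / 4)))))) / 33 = 4338 / 11935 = 0.36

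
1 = 1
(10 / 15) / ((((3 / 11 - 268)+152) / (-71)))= 1562 / 3819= 0.41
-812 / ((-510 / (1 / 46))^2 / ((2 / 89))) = -203 / 6122884050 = -0.00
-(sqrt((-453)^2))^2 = -205209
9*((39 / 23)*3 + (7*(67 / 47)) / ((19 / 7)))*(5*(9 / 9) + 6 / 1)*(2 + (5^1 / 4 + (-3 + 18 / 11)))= 67226265 / 41078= 1636.55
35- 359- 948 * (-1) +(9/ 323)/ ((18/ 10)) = 201557/ 323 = 624.02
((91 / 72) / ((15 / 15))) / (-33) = -91 / 2376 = -0.04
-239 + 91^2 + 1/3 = 24127/3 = 8042.33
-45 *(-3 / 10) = 27 / 2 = 13.50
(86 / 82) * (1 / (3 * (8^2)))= 43 / 7872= 0.01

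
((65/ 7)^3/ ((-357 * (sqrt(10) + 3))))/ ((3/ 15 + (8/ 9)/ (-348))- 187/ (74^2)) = 5887559047500/ 142893908731- 1962519682500 * sqrt(10)/ 142893908731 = -2.23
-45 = -45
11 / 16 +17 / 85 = 71 / 80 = 0.89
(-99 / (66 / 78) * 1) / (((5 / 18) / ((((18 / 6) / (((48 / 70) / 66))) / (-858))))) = 567 / 4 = 141.75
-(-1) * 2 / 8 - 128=-511 / 4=-127.75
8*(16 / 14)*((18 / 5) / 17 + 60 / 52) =96576 / 7735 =12.49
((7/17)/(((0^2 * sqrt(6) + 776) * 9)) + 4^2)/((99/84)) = 13297585/979506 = 13.58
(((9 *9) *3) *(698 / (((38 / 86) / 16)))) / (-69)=-38898144 / 437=-89011.77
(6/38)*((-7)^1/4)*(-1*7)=147/76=1.93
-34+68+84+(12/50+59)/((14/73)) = 149413/350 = 426.89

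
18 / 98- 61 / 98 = -0.44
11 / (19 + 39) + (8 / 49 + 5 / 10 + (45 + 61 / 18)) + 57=2717453 / 25578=106.24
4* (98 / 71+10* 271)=770032 / 71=10845.52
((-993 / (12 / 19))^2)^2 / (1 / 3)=4692968440240323 / 256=18331907969688.76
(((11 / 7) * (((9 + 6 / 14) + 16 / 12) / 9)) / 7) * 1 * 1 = 2486 / 9261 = 0.27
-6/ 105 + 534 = 18688/ 35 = 533.94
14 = 14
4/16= 0.25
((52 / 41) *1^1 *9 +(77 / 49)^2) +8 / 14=29041 / 2009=14.46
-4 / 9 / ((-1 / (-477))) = -212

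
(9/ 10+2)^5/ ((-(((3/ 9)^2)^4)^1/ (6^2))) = -1211162837301/ 25000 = -48446513.49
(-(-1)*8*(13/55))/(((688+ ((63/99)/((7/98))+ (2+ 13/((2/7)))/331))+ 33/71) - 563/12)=29329248/10091246525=0.00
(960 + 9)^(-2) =1 / 938961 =0.00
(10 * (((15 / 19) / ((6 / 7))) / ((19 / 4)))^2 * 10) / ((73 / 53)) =25970000 / 9513433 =2.73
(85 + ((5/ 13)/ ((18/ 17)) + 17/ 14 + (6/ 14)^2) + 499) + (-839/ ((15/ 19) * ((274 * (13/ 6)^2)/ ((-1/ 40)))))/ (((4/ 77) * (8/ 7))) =19150244244077/ 32673513600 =586.11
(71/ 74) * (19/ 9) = 1349/ 666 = 2.03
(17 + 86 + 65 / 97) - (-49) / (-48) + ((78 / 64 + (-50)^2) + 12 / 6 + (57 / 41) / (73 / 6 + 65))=460641682373 / 176769696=2605.89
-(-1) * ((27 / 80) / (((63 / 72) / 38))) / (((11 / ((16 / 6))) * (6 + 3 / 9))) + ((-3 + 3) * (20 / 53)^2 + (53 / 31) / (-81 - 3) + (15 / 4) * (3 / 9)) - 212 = -15053089 / 71610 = -210.21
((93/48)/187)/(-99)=-0.00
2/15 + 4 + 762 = 766.13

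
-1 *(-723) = 723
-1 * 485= -485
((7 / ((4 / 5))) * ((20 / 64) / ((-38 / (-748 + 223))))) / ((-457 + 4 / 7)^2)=0.00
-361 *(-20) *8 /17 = 57760 /17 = 3397.65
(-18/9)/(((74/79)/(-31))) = 2449/37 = 66.19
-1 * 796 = -796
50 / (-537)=-50 / 537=-0.09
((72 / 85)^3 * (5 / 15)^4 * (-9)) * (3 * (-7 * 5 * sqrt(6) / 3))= 5.79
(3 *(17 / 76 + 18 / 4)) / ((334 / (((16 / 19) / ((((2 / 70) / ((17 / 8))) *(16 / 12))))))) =1922445 / 964592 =1.99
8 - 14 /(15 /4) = 64 /15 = 4.27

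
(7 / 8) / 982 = 7 / 7856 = 0.00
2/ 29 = 0.07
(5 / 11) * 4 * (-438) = -8760 / 11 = -796.36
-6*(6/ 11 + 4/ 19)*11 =-948/ 19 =-49.89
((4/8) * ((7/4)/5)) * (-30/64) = -21/256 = -0.08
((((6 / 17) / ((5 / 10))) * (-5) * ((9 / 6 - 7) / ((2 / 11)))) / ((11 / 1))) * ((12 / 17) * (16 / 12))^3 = 675840 / 83521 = 8.09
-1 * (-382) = 382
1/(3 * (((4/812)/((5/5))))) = 203/3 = 67.67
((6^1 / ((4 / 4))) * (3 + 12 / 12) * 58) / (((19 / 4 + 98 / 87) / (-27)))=-13079232 / 2045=-6395.71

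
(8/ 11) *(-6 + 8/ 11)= -464/ 121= -3.83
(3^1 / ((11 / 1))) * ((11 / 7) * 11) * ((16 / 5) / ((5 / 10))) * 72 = 76032 / 35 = 2172.34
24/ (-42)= -4/ 7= -0.57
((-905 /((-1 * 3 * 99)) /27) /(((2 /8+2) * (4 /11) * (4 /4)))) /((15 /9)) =181 /2187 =0.08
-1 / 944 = -0.00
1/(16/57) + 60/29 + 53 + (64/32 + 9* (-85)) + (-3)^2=-322651/464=-695.37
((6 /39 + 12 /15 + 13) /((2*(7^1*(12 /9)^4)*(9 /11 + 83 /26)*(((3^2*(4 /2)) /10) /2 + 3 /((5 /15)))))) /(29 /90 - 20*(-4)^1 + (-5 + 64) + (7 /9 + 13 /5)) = 0.00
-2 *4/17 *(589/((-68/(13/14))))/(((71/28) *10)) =15314/102595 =0.15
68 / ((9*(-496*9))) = -17 / 10044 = -0.00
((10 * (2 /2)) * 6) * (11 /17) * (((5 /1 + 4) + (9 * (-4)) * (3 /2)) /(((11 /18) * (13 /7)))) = -340200 /221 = -1539.37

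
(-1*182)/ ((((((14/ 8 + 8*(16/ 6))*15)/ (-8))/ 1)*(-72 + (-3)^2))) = -832/ 12465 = -0.07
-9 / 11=-0.82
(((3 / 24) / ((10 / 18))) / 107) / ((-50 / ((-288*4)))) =648 / 13375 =0.05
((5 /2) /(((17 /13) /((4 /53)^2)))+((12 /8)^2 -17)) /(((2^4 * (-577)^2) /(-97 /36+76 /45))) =169859269 /61049696782080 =0.00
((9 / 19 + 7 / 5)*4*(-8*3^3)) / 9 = -17088 / 95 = -179.87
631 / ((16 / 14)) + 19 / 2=4493 / 8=561.62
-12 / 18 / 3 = -2 / 9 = -0.22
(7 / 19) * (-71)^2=35287 / 19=1857.21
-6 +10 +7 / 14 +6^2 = 81 / 2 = 40.50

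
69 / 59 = 1.17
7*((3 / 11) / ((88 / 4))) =21 / 242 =0.09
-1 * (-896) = 896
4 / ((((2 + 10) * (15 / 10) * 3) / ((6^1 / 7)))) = 4 / 63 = 0.06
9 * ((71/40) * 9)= 5751/40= 143.78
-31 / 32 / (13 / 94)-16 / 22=-17691 / 2288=-7.73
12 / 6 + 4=6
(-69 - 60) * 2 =-258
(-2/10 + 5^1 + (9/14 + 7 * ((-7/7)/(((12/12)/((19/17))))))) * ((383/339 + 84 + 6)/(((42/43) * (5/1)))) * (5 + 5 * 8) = -3763354367/1882580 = -1999.04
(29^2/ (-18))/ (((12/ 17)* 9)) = -14297/ 1944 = -7.35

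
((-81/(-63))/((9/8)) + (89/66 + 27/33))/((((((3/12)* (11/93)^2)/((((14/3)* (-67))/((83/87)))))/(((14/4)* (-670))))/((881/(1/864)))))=5559359162042286720/10043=553555627008093.87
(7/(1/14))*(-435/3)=-14210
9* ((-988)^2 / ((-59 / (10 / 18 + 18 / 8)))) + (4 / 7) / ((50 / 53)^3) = -5391661591257 / 12906250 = -417755.86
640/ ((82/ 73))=23360/ 41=569.76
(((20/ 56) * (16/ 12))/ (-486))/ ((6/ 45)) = -25/ 3402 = -0.01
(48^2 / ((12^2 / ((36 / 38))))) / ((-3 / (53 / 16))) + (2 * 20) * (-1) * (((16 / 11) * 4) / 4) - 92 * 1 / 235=-3698858 / 49115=-75.31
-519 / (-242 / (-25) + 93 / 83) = -1076925 / 22411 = -48.05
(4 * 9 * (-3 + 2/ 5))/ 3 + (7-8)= -161/ 5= -32.20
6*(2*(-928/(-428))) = 2784/107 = 26.02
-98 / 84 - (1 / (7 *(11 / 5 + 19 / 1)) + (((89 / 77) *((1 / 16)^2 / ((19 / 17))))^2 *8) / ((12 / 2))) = -2180923977175 / 1858593701888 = -1.17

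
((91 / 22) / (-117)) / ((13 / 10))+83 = 106786 / 1287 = 82.97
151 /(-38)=-151 /38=-3.97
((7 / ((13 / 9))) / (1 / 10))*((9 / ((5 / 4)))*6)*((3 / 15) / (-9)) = -3024 / 65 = -46.52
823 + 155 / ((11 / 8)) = 10293 / 11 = 935.73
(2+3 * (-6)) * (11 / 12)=-44 / 3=-14.67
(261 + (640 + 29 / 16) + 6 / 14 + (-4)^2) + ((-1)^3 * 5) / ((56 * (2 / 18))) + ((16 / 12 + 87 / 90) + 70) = 79259 / 80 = 990.74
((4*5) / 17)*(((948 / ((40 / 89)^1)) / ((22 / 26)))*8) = 4387344 / 187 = 23461.73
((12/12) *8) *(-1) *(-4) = 32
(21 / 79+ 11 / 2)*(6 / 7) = 2733 / 553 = 4.94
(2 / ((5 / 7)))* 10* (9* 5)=1260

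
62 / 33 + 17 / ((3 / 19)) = 1205 / 11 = 109.55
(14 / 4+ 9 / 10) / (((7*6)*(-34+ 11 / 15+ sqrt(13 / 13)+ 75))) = 0.00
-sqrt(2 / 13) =-sqrt(26) / 13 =-0.39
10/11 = 0.91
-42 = -42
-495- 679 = -1174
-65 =-65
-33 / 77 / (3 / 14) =-2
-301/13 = -23.15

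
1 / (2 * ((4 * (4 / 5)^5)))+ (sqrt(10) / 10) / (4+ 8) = 0.41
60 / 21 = 20 / 7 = 2.86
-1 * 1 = -1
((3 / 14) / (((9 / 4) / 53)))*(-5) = -530 / 21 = -25.24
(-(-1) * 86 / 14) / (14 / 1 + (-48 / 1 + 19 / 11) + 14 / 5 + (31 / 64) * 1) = -3520 / 16611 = -0.21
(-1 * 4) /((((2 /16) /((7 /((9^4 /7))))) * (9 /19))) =-29792 /59049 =-0.50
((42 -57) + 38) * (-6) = -138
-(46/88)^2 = -529/1936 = -0.27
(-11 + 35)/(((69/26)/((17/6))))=25.62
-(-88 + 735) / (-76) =647 / 76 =8.51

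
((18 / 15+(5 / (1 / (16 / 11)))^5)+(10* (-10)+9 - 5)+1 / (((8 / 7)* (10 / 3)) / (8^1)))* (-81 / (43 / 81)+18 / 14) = -13504144169322 / 4406941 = -3064289.76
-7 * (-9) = 63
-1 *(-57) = 57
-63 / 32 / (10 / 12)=-189 / 80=-2.36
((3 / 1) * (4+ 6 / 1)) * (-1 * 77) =-2310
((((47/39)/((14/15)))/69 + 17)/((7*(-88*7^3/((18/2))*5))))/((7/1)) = -641163/30955804880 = -0.00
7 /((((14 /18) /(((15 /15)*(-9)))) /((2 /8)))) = -81 /4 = -20.25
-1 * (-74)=74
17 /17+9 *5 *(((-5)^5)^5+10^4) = -13411045074462440624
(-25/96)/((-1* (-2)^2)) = 25/384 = 0.07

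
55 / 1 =55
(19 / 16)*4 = 19 / 4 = 4.75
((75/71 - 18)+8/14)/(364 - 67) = -0.06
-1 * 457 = -457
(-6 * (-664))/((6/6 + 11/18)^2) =1290816/841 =1534.86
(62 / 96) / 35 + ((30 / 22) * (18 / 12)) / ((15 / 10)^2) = 17141 / 18480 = 0.93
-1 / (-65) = 1 / 65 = 0.02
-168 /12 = -14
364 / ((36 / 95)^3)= 78021125 / 11664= 6689.05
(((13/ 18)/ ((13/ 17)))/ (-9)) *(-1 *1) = 17/ 162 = 0.10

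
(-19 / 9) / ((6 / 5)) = -95 / 54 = -1.76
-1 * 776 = -776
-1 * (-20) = 20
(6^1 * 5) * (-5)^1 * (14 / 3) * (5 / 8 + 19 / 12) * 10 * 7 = -108208.33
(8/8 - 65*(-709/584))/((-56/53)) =-353351/4672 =-75.63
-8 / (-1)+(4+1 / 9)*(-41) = -1445 / 9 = -160.56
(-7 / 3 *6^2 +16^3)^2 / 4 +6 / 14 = 28168255 / 7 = 4024036.43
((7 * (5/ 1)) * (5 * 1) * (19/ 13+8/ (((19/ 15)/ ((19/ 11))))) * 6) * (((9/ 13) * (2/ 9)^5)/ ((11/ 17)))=336817600/ 44721963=7.53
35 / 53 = 0.66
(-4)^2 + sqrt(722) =16 + 19*sqrt(2) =42.87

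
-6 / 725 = -0.01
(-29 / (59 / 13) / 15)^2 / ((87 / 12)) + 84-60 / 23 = 1466648092 / 18014175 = 81.42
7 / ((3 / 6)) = 14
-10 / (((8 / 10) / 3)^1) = -37.50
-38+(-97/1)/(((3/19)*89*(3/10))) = -48868/801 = -61.01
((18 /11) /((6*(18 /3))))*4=2 /11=0.18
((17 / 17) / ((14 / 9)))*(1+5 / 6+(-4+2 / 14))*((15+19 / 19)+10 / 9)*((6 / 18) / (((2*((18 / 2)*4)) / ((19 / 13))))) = -17765 / 117936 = -0.15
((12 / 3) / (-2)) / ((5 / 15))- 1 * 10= -16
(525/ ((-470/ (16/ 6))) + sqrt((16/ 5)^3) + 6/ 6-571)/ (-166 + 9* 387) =-26930/ 155899 + 64* sqrt(5)/ 82925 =-0.17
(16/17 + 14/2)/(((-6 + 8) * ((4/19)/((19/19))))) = 2565/136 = 18.86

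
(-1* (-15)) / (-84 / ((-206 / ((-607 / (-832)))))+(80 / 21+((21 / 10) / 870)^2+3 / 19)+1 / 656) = 5526556062300000 / 1571915477410073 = 3.52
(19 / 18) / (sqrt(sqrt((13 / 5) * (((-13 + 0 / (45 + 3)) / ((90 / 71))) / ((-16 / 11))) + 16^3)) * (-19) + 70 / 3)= -0.01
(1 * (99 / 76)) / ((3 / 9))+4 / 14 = 2231 / 532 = 4.19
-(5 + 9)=-14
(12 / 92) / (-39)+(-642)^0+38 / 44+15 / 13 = 19827 / 6578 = 3.01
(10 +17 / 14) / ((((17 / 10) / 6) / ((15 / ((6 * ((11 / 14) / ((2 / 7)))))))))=47100 / 1309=35.98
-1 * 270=-270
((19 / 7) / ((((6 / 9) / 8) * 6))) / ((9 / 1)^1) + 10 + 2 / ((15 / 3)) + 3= 4411 / 315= 14.00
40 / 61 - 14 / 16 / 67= 21013 / 32696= 0.64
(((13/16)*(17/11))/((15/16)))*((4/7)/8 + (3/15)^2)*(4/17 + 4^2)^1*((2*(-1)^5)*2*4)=-373152/9625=-38.77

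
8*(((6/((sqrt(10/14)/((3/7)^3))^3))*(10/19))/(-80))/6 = -19683*sqrt(35)/2738280475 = -0.00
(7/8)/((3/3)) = 7/8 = 0.88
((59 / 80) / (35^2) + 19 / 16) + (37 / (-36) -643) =-283492297 / 441000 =-642.84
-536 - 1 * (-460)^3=97335464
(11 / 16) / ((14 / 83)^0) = 11 / 16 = 0.69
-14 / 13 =-1.08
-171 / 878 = -0.19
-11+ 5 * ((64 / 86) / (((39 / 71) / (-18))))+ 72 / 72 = -73750 / 559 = -131.93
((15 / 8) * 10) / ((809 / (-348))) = -6525 / 809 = -8.07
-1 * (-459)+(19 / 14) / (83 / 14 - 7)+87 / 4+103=34949 / 60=582.48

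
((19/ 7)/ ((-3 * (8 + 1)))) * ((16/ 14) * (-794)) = 120688/ 1323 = 91.22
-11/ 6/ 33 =-1/ 18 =-0.06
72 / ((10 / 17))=612 / 5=122.40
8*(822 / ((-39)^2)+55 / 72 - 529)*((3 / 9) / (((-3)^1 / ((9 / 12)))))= 6421001 / 18252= 351.80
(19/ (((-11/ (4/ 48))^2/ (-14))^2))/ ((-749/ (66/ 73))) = -133/ 8982525024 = -0.00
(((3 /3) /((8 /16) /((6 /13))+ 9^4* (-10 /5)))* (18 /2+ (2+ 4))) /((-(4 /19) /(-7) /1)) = -855 /22493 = -0.04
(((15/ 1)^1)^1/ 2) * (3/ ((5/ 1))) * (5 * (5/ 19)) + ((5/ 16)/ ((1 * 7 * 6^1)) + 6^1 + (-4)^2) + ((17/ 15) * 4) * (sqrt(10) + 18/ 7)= 68 * sqrt(10)/ 15 + 361021/ 9120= 53.92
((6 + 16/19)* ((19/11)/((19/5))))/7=650/1463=0.44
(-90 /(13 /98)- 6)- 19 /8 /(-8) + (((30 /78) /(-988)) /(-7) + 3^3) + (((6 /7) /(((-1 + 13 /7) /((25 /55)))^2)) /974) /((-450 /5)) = -1504078776633541 /2288739765312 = -657.16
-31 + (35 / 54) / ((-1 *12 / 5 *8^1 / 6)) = -26959 / 864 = -31.20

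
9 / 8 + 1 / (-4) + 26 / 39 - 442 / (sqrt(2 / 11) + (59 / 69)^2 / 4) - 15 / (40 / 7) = 3860053276703 / 7104682812 - 160301879712 * sqrt(22) / 592056901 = -726.64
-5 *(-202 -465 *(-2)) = -3640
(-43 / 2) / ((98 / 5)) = -215 / 196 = -1.10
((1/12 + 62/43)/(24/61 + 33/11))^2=2304672049/11408803344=0.20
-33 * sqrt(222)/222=-11 * sqrt(222)/74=-2.21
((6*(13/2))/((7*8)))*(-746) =-14547/28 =-519.54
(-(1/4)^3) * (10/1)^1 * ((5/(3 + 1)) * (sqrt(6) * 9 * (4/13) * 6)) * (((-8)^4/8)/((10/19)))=-41040 * sqrt(6)/13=-7732.85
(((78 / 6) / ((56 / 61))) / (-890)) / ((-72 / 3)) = 0.00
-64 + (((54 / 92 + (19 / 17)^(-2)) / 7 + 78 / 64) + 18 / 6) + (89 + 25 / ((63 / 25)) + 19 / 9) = 693803687 / 16738848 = 41.45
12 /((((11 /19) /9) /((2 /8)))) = 513 /11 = 46.64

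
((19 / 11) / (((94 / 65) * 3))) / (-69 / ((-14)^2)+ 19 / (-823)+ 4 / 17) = -338666146 / 118947741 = -2.85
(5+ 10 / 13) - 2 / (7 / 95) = -1945 / 91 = -21.37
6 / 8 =3 / 4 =0.75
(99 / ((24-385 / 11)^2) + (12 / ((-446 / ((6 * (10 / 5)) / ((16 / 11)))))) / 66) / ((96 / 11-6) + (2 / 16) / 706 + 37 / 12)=33866820 / 241517251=0.14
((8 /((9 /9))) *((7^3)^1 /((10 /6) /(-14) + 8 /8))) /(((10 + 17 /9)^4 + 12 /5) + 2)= 3780710640 /24255066839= 0.16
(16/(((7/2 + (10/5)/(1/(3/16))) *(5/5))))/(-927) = -128/28737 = -0.00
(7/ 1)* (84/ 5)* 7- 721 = 511/ 5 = 102.20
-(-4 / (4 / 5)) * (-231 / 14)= -165 / 2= -82.50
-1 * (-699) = 699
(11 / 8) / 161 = 11 / 1288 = 0.01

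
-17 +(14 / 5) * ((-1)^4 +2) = -43 / 5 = -8.60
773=773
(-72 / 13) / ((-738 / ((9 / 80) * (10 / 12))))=3 / 4264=0.00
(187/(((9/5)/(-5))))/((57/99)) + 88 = -46409/57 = -814.19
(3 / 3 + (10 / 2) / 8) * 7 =11.38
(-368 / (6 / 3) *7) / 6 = -644 / 3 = -214.67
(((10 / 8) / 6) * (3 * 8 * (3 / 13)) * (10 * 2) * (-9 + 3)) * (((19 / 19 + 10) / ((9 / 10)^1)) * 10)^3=-266200000000 / 1053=-252801519.47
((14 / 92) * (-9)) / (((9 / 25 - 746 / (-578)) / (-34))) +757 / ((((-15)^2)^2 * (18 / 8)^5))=23131771719391439 / 819974269226250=28.21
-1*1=-1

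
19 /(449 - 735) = -19 /286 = -0.07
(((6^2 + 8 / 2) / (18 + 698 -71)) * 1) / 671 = 8 / 86559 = 0.00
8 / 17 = 0.47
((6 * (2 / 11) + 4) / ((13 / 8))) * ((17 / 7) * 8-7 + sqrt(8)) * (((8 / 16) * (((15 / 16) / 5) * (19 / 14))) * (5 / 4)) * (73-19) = 7695 * sqrt(2) / 143 + 669465 / 2002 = 410.50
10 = 10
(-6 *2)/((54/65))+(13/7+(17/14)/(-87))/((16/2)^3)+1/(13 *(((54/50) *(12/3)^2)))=-1053323575/72963072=-14.44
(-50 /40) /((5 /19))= -19 /4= -4.75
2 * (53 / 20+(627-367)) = 5253 / 10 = 525.30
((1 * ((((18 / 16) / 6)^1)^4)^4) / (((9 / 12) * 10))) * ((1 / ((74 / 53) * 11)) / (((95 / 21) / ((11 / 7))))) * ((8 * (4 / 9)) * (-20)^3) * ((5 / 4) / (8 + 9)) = -6337433925 / 430580153173638381568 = -0.00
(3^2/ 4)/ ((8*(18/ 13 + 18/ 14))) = 91/ 864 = 0.11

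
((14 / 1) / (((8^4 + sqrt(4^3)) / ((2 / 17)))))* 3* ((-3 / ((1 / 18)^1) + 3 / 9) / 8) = -0.01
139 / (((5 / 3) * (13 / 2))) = 834 / 65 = 12.83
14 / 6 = 7 / 3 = 2.33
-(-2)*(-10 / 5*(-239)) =956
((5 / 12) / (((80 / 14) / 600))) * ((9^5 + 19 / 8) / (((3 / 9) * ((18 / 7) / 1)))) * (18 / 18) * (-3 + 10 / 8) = -4050924325 / 768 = -5274641.05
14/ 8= 7/ 4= 1.75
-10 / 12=-5 / 6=-0.83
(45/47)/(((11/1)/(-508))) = -22860/517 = -44.22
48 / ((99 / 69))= 368 / 11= 33.45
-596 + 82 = -514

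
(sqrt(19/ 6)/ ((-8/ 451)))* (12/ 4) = -451* sqrt(114)/ 16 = -300.96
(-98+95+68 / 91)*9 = -1845 / 91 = -20.27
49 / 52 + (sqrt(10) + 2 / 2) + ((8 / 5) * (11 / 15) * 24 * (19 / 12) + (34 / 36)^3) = sqrt(10) + 89787743 / 1895400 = 50.53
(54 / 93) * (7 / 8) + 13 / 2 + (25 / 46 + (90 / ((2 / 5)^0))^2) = 23122737 / 2852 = 8107.55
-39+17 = -22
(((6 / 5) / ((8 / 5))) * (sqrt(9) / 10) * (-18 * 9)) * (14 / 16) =-31.89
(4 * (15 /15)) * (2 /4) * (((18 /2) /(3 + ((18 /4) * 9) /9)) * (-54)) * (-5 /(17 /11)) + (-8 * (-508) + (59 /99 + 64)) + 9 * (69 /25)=192397618 /42075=4572.73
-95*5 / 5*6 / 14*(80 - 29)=-14535 / 7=-2076.43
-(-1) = 1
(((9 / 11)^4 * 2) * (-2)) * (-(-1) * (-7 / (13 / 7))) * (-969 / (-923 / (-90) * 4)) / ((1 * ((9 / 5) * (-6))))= 2596023675 / 175677359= 14.78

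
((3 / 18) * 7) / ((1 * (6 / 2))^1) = 7 / 18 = 0.39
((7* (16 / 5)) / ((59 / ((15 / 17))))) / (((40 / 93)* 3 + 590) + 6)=868 / 1547629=0.00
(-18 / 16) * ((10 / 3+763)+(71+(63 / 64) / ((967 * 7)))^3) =-765188525321092788321 / 1896309982232576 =-403514.47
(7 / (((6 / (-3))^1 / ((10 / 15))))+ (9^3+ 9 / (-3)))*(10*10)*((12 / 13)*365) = 24382000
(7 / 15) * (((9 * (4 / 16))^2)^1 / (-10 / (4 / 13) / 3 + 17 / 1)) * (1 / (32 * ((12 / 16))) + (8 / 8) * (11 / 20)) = 13419 / 59200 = 0.23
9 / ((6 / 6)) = 9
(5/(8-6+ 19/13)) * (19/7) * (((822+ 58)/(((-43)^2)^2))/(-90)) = -21736/1938460167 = -0.00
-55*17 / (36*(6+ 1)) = -935 / 252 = -3.71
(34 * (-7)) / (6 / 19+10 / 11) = -24871 / 128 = -194.30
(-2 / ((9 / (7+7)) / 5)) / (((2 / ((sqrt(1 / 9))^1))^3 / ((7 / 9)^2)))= -1715 / 39366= -0.04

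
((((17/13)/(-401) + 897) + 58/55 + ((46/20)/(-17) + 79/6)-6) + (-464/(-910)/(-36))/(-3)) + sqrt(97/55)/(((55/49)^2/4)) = 909.30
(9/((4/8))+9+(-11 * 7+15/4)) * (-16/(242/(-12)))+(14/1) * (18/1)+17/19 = 497045/2299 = 216.20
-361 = -361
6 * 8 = 48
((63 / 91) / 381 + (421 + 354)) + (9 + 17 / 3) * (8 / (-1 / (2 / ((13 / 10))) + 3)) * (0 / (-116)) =1279528 / 1651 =775.00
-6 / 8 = -3 / 4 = -0.75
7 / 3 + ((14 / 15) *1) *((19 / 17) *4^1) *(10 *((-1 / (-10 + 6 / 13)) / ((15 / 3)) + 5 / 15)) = 405923 / 23715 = 17.12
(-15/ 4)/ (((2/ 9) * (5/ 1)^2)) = -27/ 40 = -0.68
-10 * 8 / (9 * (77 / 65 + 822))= -5200 / 481563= -0.01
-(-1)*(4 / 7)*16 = 64 / 7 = 9.14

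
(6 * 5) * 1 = 30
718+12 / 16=2875 / 4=718.75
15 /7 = 2.14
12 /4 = 3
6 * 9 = 54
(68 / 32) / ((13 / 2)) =17 / 52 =0.33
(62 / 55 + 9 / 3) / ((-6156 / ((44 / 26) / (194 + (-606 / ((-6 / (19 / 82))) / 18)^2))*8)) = -381587 / 526512986675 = -0.00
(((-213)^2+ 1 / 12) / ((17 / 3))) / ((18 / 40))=2722145 / 153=17791.80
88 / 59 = 1.49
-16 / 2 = -8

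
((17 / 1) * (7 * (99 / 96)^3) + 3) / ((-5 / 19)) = -83121333 / 163840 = -507.33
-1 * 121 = -121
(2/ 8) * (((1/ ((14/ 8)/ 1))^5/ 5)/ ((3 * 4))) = 64/ 252105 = 0.00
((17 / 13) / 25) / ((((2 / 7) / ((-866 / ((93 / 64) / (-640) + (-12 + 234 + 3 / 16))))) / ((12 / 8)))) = -30150656 / 28168855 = -1.07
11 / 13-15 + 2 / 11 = -13.97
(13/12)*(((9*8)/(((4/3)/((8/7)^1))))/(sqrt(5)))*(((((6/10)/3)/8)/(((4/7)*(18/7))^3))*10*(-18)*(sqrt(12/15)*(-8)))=218491/720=303.46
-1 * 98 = -98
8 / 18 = 4 / 9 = 0.44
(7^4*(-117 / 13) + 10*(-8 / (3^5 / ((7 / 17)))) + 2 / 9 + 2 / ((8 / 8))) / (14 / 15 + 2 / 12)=-892581590 / 45441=-19642.65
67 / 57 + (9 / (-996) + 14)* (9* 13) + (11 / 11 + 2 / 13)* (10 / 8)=201675781 / 123006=1639.56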